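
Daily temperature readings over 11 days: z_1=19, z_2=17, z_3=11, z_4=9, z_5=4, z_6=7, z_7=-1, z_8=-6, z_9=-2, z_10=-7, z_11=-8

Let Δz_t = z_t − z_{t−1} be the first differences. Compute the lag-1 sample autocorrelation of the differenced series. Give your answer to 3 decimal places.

-0.530

First differences Δz: -2, -6, -2, -5, 3, -8, -5, 4, -5, -1
Mean of differences = -2.7000
Numerator Σ(Δz_t−Δz̄)(Δz_{t+1}−Δz̄) = -72.0900
Denominator Σ(Δz_t−Δz̄)² = 136.1000
r_1(Δz) = -72.0900 / 136.1000 = -0.530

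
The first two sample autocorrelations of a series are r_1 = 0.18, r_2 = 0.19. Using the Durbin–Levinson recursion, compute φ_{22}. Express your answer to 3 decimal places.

0.163

φ_{22} = (r_2 − r_1²) / (1 − r_1²)
r_1² = (0.18)² = 0.0324
Numerator = 0.19 − 0.0324 = 0.1576; denominator = 1 − 0.0324 = 0.9676
φ_{22} = 0.1576 / 0.9676 = 0.163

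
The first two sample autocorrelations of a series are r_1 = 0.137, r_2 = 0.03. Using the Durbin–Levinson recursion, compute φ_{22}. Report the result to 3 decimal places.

0.011

φ_{22} = (r_2 − r_1²) / (1 − r_1²)
r_1² = (0.137)² = 0.018769
Numerator = 0.03 − 0.0188 = 0.0112; denominator = 1 − 0.0188 = 0.9812
φ_{22} = 0.0112 / 0.9812 = 0.011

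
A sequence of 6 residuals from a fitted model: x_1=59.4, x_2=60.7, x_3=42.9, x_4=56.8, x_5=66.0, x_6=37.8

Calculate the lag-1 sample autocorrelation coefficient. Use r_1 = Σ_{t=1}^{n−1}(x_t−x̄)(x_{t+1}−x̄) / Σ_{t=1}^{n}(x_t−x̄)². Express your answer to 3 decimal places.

Mean x̄ = (59.4 + 60.7 + 42.9 + 56.8 + 66.0 + 37.8)/6 = 53.9333
Deviations from mean: 5.4667, 6.7667, -11.0333, 2.8667, 12.0667, -16.1333
Σ(x_t−x̄)(x_{t+1}−x̄) = (36.9911) + (-74.6589) + (-31.6289) + (34.5911) + (-194.6756) = -229.3811
Denominator Σ(x_t−x̄)² = 611.5133
r_1 = -229.3811 / 611.5133 = -0.375

-0.375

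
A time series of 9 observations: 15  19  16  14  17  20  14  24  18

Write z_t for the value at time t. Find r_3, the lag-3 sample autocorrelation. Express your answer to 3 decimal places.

Mean z̄ = (15 + 19 + 16 + 14 + 17 + 20 + 14 + 24 + 18)/9 = 17.4444
Numerator Σ_{t=1}^{6}(z_t−z̄)(z_{t+3}−z̄) = 14.4074
Denominator Σ(z_t−z̄)² = 84.2222
r_3 = 14.4074 / 84.2222 = 0.171

0.171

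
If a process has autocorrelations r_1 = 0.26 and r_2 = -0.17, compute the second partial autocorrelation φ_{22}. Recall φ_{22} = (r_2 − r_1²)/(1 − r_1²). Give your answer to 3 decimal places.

φ_{22} = (r_2 − r_1²) / (1 − r_1²)
r_1² = (0.26)² = 0.0676
Numerator = -0.17 − 0.0676 = -0.2376; denominator = 1 − 0.0676 = 0.9324
φ_{22} = -0.2376 / 0.9324 = -0.255

-0.255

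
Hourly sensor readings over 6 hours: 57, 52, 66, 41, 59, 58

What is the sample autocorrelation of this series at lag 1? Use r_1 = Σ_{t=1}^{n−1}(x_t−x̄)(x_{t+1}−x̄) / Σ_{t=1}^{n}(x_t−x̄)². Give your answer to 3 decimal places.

-0.668

Mean x̄ = (57 + 52 + 66 + 41 + 59 + 58)/6 = 55.5000
Deviations from mean: 1.5000, -3.5000, 10.5000, -14.5000, 3.5000, 2.5000
Σ(x_t−x̄)(x_{t+1}−x̄) = (-5.2500) + (-36.7500) + (-152.2500) + (-50.7500) + (8.7500) = -236.2500
Denominator Σ(x_t−x̄)² = 353.5000
r_1 = -236.2500 / 353.5000 = -0.668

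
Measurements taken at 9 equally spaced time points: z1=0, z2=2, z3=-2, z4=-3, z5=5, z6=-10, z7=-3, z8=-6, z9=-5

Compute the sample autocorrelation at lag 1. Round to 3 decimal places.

-0.206

Mean z̄ = (0 + 2 − 2 − 3 + 5 − 10 − 3 − 6 − 5)/9 = -2.4444
Numerator Σ_{t=1}^{8}(z_t−z̄)(z_{t+1}−z̄) = -32.5309
Denominator Σ(z_t−z̄)² = 158.2222
r_1 = -32.5309 / 158.2222 = -0.206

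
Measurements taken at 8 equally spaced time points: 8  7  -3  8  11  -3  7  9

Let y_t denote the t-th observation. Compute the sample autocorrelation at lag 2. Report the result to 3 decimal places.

-0.525

Mean ȳ = (8 + 7 − 3 + 8 + 11 − 3 + 7 + 9)/8 = 5.5000
Deviations from mean: 2.5000, 1.5000, -8.5000, 2.5000, 5.5000, -8.5000, 1.5000, 3.5000
Numerator Σ_{t=1}^{6}(y_t−ȳ)(y_{t+2}−ȳ) = -107.0000
Denominator Σ(y_t−ȳ)² = 204.0000
r_2 = -107.0000 / 204.0000 = -0.525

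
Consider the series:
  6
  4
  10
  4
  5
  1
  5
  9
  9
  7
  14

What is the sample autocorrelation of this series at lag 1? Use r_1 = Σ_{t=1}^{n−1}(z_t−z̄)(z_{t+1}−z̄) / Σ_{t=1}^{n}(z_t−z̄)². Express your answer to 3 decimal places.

Mean z̄ = (6 + 4 + 10 + 4 + 5 + 1 + 5 + 9 + 9 + 7 + 14)/11 = 6.7273
Numerator Σ_{t=1}^{10}(z_t−z̄)(z_{t+1}−z̄) = 12.4711
Denominator Σ(z_t−z̄)² = 128.1818
r_1 = 12.4711 / 128.1818 = 0.097

0.097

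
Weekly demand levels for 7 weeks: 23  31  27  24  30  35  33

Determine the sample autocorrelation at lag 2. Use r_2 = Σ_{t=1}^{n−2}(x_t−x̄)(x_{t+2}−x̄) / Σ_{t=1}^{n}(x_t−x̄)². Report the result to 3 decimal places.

Mean x̄ = (23 + 31 + 27 + 24 + 30 + 35 + 33)/7 = 29.0000
Deviations from mean: -6.0000, 2.0000, -2.0000, -5.0000, 1.0000, 6.0000, 4.0000
Σ(x_t−x̄)(x_{t+2}−x̄) = (12.0000) + (-10.0000) + (-2.0000) + (-30.0000) + (4.0000) = -26.0000
Denominator Σ(x_t−x̄)² = 122.0000
r_2 = -26.0000 / 122.0000 = -0.213

-0.213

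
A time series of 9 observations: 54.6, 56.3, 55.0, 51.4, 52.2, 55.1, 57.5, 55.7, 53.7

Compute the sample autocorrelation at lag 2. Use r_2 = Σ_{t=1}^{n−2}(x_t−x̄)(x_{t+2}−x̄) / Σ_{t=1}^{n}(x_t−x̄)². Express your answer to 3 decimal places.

-0.572

Mean x̄ = (54.6 + 56.3 + 55.0 + 51.4 + 52.2 + 55.1 + 57.5 + 55.7 + 53.7)/9 = 54.6111
Numerator Σ_{t=1}^{7}(x_t−x̄)(x_{t+2}−x̄) = -17.0002
Denominator Σ(x_t−x̄)² = 29.7289
r_2 = -17.0002 / 29.7289 = -0.572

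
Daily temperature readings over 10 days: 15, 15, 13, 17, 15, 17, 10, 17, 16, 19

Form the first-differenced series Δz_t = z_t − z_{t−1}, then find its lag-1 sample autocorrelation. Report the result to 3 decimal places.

-0.698

First differences Δz: 0, -2, 4, -2, 2, -7, 7, -1, 3
Mean of differences = 0.4444
Numerator Σ(Δz_t−Δz̄)(Δz_{t+1}−Δz̄) = -93.6420
Denominator Σ(Δz_t−Δz̄)² = 134.2222
r_1(Δz) = -93.6420 / 134.2222 = -0.698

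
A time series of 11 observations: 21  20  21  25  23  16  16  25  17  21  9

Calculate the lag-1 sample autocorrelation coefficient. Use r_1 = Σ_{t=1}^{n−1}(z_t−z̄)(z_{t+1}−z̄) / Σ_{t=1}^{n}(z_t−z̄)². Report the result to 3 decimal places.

Mean z̄ = (21 + 20 + 21 + 25 + 23 + 16 + 16 + 25 + 17 + 21 + 9)/11 = 19.4545
Numerator Σ_{t=1}^{10}(z_t−z̄)(z_{t+1}−z̄) = -23.1157
Denominator Σ(z_t−z̄)² = 220.7273
r_1 = -23.1157 / 220.7273 = -0.105

-0.105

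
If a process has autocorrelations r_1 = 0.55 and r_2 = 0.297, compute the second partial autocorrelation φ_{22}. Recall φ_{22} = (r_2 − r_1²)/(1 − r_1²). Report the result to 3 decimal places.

φ_{22} = (r_2 − r_1²) / (1 − r_1²)
r_1² = (0.55)² = 0.3025
Numerator = 0.297 − 0.3025 = -0.0055; denominator = 1 − 0.3025 = 0.6975
φ_{22} = -0.0055 / 0.6975 = -0.008

-0.008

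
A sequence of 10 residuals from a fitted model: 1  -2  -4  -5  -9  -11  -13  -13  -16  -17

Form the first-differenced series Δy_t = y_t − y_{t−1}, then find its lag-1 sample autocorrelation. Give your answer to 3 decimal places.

-0.417

First differences Δy: -3, -2, -1, -4, -2, -2, 0, -3, -1
Mean of differences = -2.0000
Numerator Σ(Δy_t−Δȳ)(Δy_{t+1}−Δȳ) = -5.0000
Denominator Σ(Δy_t−Δȳ)² = 12.0000
r_1(Δy) = -5.0000 / 12.0000 = -0.417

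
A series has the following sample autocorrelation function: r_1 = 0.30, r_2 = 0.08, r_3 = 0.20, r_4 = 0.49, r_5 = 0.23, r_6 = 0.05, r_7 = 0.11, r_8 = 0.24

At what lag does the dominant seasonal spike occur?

4

The largest autocorrelation is r_4 = 0.49; the remaining lags stay at or below 0.30. The elevated value at lag 1 (0.30), dropping to 0.08 at lag 2, reflects decaying short-term dependence rather than seasonality.
The dominant spike at lag 4 indicates a seasonal period of 4.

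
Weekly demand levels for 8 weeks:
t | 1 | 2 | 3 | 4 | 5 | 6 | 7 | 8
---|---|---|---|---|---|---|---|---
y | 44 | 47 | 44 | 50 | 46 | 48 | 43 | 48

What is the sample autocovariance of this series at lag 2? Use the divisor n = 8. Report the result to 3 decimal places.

2.359

Mean ȳ = (44 + 47 + 44 + 50 + 46 + 48 + 43 + 48)/8 = 46.2500
Σ_{t=1}^{6}(y_t−ȳ)(y_{t+2}−ȳ) = 18.8750
γ_2 = 18.8750 / 8 = 2.359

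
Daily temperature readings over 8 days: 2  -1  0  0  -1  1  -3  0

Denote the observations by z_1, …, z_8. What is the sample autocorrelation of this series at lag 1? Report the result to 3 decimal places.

-0.456

Mean z̄ = (2 − 1 + 0 + 0 − 1 + 1 − 3 + 0)/8 = -0.2500
Deviations from mean: 2.2500, -0.7500, 0.2500, 0.2500, -0.7500, 1.2500, -2.7500, 0.2500
Numerator Σ_{t=1}^{7}(z_t−z̄)(z_{t+1}−z̄) = -7.0625
Denominator Σ(z_t−z̄)² = 15.5000
r_1 = -7.0625 / 15.5000 = -0.456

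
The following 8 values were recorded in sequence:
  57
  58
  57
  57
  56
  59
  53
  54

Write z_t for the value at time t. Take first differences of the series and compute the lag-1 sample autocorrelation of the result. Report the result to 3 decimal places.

-0.636

First differences Δz: 1, -1, 0, -1, 3, -6, 1
Mean of differences = -0.4286
Numerator Σ(Δz_t−Δz̄)(Δz_{t+1}−Δz̄) = -30.3265
Denominator Σ(Δz_t−Δz̄)² = 47.7143
r_1(Δz) = -30.3265 / 47.7143 = -0.636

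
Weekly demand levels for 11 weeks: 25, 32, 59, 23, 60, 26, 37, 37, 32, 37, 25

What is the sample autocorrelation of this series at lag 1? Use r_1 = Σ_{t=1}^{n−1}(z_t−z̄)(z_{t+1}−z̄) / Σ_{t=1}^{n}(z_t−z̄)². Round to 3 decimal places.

Mean z̄ = (25 + 32 + 59 + 23 + 60 + 26 + 37 + 37 + 32 + 37 + 25)/11 = 35.7273
Numerator Σ_{t=1}^{10}(z_t−z̄)(z_{t+1}−z̄) = -921.8926
Denominator Σ(z_t−z̄)² = 1650.1818
r_1 = -921.8926 / 1650.1818 = -0.559

-0.559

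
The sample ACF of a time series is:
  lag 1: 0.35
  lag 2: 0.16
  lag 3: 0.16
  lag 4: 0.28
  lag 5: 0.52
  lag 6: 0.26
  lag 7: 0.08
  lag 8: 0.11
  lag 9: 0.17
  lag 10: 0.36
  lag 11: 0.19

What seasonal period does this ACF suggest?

5

The largest autocorrelation is r_5 = 0.52, with a weaker echo at lag 10 (0.36); the remaining lags stay at or below 0.35. The elevated value at lag 1 (0.35), dropping to 0.16 at lag 2, reflects decaying short-term dependence rather than seasonality.
The dominant spike at lag 5 indicates a seasonal period of 5.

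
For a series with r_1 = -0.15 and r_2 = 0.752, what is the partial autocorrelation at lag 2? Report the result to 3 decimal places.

φ_{22} = (r_2 − r_1²) / (1 − r_1²)
r_1² = (-0.15)² = 0.0225
Numerator = 0.752 − 0.0225 = 0.7295; denominator = 1 − 0.0225 = 0.9775
φ_{22} = 0.7295 / 0.9775 = 0.746

0.746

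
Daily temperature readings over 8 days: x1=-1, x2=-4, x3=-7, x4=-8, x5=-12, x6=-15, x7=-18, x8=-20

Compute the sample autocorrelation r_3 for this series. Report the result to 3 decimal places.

-0.019

Mean x̄ = (-1 − 4 − 7 − 8 − 12 − 15 − 18 − 20)/8 = -10.6250
Σ(x_t−x̄)(x_{t+3}−x̄) = (25.2656) + (-9.1094) + (-15.8594) + (-19.3594) + (12.8906) = -6.1719
Denominator Σ(x_t−x̄)² = 319.8750
r_3 = -6.1719 / 319.8750 = -0.019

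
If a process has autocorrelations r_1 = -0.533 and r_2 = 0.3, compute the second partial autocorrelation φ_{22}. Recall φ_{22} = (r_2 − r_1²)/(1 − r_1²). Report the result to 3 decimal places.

0.022

φ_{22} = (r_2 − r_1²) / (1 − r_1²)
r_1² = (-0.533)² = 0.284089
Numerator = 0.3 − 0.2841 = 0.0159; denominator = 1 − 0.2841 = 0.7159
φ_{22} = 0.0159 / 0.7159 = 0.022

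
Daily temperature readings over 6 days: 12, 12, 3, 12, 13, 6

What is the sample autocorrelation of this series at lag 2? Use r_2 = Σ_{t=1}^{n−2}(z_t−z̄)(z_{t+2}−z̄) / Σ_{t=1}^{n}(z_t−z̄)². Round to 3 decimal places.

-0.479

Mean z̄ = (12 + 12 + 3 + 12 + 13 + 6)/6 = 9.6667
Deviations from mean: 2.3333, 2.3333, -6.6667, 2.3333, 3.3333, -3.6667
Numerator Σ_{t=1}^{4}(z_t−z̄)(z_{t+2}−z̄) = -40.8889
Denominator Σ(z_t−z̄)² = 85.3333
r_2 = -40.8889 / 85.3333 = -0.479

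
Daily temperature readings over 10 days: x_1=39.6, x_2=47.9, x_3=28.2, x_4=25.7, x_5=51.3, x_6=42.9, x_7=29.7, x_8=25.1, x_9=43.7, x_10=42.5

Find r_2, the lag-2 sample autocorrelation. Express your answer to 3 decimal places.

Mean x̄ = (39.6 + 47.9 + 28.2 + 25.7 + 51.3 + 42.9 + 29.7 + 25.1 + 43.7 + 42.5)/10 = 37.6600
Numerator Σ_{t=1}^{8}(x_t−x̄)(x_{t+2}−x̄) = -615.7852
Denominator Σ(x_t−x̄)² = 835.6840
r_2 = -615.7852 / 835.6840 = -0.737

-0.737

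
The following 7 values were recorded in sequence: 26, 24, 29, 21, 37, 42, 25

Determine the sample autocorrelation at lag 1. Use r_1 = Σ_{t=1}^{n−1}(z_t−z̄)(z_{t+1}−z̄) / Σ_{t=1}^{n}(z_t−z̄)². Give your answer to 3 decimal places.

Mean z̄ = (26 + 24 + 29 + 21 + 37 + 42 + 25)/7 = 29.1429
Σ(z_t−z̄)(z_{t+1}−z̄) = (16.1633) + (0.7347) + (1.1633) + (-63.9796) + (101.0204) + (-53.2653) = 1.8367
Denominator Σ(z_t−z̄)² = 346.8571
r_1 = 1.8367 / 346.8571 = 0.005

0.005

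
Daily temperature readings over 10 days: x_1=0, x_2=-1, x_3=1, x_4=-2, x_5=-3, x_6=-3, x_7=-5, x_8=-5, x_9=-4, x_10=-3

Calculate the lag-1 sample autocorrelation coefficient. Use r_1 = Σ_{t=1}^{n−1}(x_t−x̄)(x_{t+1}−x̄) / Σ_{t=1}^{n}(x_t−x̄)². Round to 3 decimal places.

Mean x̄ = (0 − 1 + 1 − 2 − 3 − 3 − 5 − 5 − 4 − 3)/10 = -2.5000
Numerator Σ_{t=1}^{9}(x_t−x̄)(x_{t+1}−x̄) = 22.7500
Denominator Σ(x_t−x̄)² = 36.5000
r_1 = 22.7500 / 36.5000 = 0.623

0.623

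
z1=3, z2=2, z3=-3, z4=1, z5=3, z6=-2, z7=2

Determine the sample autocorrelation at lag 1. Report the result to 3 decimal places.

-0.333

Mean z̄ = (3 + 2 − 3 + 1 + 3 − 2 + 2)/7 = 0.8571
Deviations from mean: 2.1429, 1.1429, -3.8571, 0.1429, 2.1429, -2.8571, 1.1429
Σ(z_t−z̄)(z_{t+1}−z̄) = (2.4490) + (-4.4082) + (-0.5510) + (0.3061) + (-6.1224) + (-3.2653) = -11.5918
Denominator Σ(z_t−z̄)² = 34.8571
r_1 = -11.5918 / 34.8571 = -0.333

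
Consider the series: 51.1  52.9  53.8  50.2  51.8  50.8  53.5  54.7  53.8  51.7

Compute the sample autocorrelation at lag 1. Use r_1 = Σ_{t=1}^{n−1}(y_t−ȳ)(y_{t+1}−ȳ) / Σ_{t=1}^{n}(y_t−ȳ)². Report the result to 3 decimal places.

Mean ȳ = (51.1 + 52.9 + 53.8 + 50.2 + 51.8 + 50.8 + 53.5 + 54.7 + 53.8 + 51.7)/10 = 52.4300
Numerator Σ_{t=1}^{9}(y_t−ȳ)(y_{t+1}−ȳ) = 2.1901
Denominator Σ(y_t−ȳ)² = 20.6010
r_1 = 2.1901 / 20.6010 = 0.106

0.106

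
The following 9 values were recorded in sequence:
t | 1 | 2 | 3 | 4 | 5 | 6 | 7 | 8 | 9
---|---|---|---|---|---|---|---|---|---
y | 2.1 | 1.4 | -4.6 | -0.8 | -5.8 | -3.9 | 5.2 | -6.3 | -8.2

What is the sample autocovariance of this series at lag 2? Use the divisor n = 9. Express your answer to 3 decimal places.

-6.998

Mean ȳ = (2.1 + 1.4 − 4.6 − 0.8 − 5.8 − 3.9 + 5.2 − 6.3 − 8.2)/9 = -2.3222
Σ_{t=1}^{7}(y_t−ȳ)(y_{t+2}−ȳ) = -62.9854
γ_2 = -62.9854 / 9 = -6.998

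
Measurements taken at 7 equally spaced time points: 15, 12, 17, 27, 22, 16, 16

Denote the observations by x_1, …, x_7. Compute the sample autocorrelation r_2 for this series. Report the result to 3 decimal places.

Mean x̄ = (15 + 12 + 17 + 27 + 22 + 16 + 16)/7 = 17.8571
Deviations from mean: -2.8571, -5.8571, -0.8571, 9.1429, 4.1429, -1.8571, -1.8571
Σ(x_t−x̄)(x_{t+2}−x̄) = (2.4490) + (-53.5510) + (-3.5510) + (-16.9796) + (-7.6939) = -79.3265
Denominator Σ(x_t−x̄)² = 150.8571
r_2 = -79.3265 / 150.8571 = -0.526

-0.526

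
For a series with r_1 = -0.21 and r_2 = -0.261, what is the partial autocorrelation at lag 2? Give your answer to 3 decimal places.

φ_{22} = (r_2 − r_1²) / (1 − r_1²)
r_1² = (-0.21)² = 0.0441
Numerator = -0.261 − 0.0441 = -0.3051; denominator = 1 − 0.0441 = 0.9559
φ_{22} = -0.3051 / 0.9559 = -0.319

-0.319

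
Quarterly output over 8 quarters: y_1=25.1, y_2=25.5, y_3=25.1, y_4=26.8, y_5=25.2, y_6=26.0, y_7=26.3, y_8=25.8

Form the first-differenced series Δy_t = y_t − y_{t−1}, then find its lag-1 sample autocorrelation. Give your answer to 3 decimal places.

-0.725

First differences Δy: 0.4, -0.4, 1.7, -1.6, 0.8, 0.3, -0.5
Mean of differences = 0.1000
Numerator Σ(Δy_t−Δȳ)(Δy_{t+1}−Δȳ) = -4.8400
Denominator Σ(Δy_t−Δȳ)² = 6.6800
r_1(Δy) = -4.8400 / 6.6800 = -0.725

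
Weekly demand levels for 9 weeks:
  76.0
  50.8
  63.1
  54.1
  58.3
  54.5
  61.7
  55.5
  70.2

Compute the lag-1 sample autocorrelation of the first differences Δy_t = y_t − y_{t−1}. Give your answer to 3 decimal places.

-0.528

First differences Δy: -25.2, 12.3, -9.0, 4.2, -3.8, 7.2, -6.2, 14.7
Mean of differences = -0.7250
Numerator Σ(Δy_t−Δȳ)(Δy_{t+1}−Δȳ) = -634.6781
Denominator Σ(Δy_t−Δȳ)² = 1201.5750
r_1(Δy) = -634.6781 / 1201.5750 = -0.528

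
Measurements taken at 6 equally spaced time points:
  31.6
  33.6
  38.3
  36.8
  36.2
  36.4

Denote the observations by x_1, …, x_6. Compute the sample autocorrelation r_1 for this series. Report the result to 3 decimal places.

Mean x̄ = (31.6 + 33.6 + 38.3 + 36.8 + 36.2 + 36.4)/6 = 35.4833
Deviations from mean: -3.8833, -1.8833, 2.8167, 1.3167, 0.7167, 0.9167
Numerator Σ_{t=1}^{5}(x_t−x̄)(x_{t+1}−x̄) = 7.3181
Denominator Σ(x_t−x̄)² = 29.6483
r_1 = 7.3181 / 29.6483 = 0.247

0.247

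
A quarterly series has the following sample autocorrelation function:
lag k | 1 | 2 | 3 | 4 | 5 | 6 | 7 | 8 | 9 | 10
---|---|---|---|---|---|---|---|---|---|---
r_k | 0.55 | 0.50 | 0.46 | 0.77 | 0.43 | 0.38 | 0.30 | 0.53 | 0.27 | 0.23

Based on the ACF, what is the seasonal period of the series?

4

The largest autocorrelation is r_4 = 0.77; the remaining lags stay at or below 0.55. The elevated value at lag 1 (0.55), dropping to 0.50 at lag 2, reflects decaying short-term dependence rather than seasonality.
The dominant spike at lag 4 indicates a seasonal period of 4.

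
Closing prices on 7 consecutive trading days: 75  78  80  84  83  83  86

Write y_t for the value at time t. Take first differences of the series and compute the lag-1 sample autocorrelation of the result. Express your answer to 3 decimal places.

First differences Δy: 3, 2, 4, -1, 0, 3
Mean of differences = 1.8333
Numerator Σ(Δy_t−Δȳ)(Δy_{t+1}−Δȳ) = -2.5278
Denominator Σ(Δy_t−Δȳ)² = 18.8333
r_1(Δy) = -2.5278 / 18.8333 = -0.134

-0.134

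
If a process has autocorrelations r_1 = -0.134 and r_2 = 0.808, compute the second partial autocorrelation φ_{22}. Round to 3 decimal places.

0.804

φ_{22} = (r_2 − r_1²) / (1 − r_1²)
r_1² = (-0.134)² = 0.017956
Numerator = 0.808 − 0.0180 = 0.7900; denominator = 1 − 0.0180 = 0.9820
φ_{22} = 0.7900 / 0.9820 = 0.804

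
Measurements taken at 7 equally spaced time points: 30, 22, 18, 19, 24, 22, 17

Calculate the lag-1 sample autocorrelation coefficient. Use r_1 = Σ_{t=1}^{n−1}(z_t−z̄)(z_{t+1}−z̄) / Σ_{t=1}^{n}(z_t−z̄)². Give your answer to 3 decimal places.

0.038

Mean z̄ = (30 + 22 + 18 + 19 + 24 + 22 + 17)/7 = 21.7143
Deviations from mean: 8.2857, 0.2857, -3.7143, -2.7143, 2.2857, 0.2857, -4.7143
Numerator Σ_{t=1}^{6}(z_t−z̄)(z_{t+1}−z̄) = 4.4898
Denominator Σ(z_t−z̄)² = 117.4286
r_1 = 4.4898 / 117.4286 = 0.038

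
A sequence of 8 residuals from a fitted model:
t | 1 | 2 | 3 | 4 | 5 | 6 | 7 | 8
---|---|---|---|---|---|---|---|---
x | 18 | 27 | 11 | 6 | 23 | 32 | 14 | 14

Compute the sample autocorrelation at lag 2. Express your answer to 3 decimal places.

Mean x̄ = (18 + 27 + 11 + 6 + 23 + 32 + 14 + 14)/8 = 18.1250
Σ(x_t−x̄)(x_{t+2}−x̄) = (0.8906) + (-107.6094) + (-34.7344) + (-168.2344) + (-20.1094) + (-57.2344) = -387.0313
Denominator Σ(x_t−x̄)² = 526.8750
r_2 = -387.0313 / 526.8750 = -0.735

-0.735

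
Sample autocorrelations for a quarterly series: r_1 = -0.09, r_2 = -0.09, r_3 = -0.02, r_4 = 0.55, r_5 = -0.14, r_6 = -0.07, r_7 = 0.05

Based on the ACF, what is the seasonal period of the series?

The largest autocorrelation is r_4 = 0.55; the remaining lags stay at or below 0.05.
The dominant spike at lag 4 indicates a seasonal period of 4.

4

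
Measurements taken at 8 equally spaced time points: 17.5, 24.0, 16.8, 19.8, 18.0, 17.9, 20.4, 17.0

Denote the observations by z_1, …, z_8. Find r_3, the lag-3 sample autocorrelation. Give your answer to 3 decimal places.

Mean z̄ = (17.5 + 24.0 + 16.8 + 19.8 + 18.0 + 17.9 + 20.4 + 17.0)/8 = 18.9250
Σ(z_t−z̄)(z_{t+3}−z̄) = (-1.2469) + (-4.6944) + (2.1781) + (1.2906) + (1.7806) = -0.6919
Denominator Σ(z_t−z̄)² = 40.8550
r_3 = -0.6919 / 40.8550 = -0.017

-0.017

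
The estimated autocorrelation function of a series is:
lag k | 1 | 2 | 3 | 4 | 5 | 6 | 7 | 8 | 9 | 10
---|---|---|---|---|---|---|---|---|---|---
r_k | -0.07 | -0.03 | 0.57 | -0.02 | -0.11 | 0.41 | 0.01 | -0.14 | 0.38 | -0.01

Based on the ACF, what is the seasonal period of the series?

3

The largest autocorrelation is r_3 = 0.57, with weaker echoes at lags 6 (0.41) and 9 (0.38); the remaining lags stay at or below 0.01.
The dominant spike at lag 3 indicates a seasonal period of 3.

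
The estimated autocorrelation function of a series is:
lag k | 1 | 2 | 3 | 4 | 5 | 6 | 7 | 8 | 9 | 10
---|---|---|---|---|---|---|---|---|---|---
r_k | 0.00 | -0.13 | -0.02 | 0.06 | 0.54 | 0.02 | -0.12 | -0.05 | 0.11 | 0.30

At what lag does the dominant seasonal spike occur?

The largest autocorrelation is r_5 = 0.54, with a weaker echo at lag 10 (0.30); the remaining lags stay at or below 0.11.
The dominant spike at lag 5 indicates a seasonal period of 5.

5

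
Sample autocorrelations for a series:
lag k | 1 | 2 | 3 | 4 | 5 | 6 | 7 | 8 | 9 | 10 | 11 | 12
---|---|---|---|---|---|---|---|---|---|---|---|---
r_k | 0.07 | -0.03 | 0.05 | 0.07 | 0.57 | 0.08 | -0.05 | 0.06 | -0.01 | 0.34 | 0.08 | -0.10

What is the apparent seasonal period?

5

The largest autocorrelation is r_5 = 0.57, with a weaker echo at lag 10 (0.34); the remaining lags stay at or below 0.08.
The dominant spike at lag 5 indicates a seasonal period of 5.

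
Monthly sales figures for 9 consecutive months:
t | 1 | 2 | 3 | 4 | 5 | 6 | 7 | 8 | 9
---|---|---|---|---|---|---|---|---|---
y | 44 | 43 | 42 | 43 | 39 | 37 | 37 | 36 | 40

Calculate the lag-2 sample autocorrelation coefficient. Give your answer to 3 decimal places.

0.291

Mean ȳ = (44 + 43 + 42 + 43 + 39 + 37 + 37 + 36 + 40)/9 = 40.1111
Numerator Σ_{t=1}^{7}(y_t−ȳ)(y_{t+2}−ȳ) = 21.1975
Denominator Σ(y_t−ȳ)² = 72.8889
r_2 = 21.1975 / 72.8889 = 0.291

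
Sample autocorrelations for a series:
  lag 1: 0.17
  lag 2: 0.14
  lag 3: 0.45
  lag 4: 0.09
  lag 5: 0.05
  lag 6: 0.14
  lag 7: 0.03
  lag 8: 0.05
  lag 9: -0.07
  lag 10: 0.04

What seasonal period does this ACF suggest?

The largest autocorrelation is r_3 = 0.45; the remaining lags stay at or below 0.17.
The dominant spike at lag 3 indicates a seasonal period of 3.

3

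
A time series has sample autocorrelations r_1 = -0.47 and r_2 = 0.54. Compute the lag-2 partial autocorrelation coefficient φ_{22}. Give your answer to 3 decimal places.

0.410

φ_{22} = (r_2 − r_1²) / (1 − r_1²)
r_1² = (-0.47)² = 0.2209
Numerator = 0.54 − 0.2209 = 0.3191; denominator = 1 − 0.2209 = 0.7791
φ_{22} = 0.3191 / 0.7791 = 0.410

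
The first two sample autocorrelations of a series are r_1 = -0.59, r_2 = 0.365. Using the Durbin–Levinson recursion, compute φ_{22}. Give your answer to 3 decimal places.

0.026

φ_{22} = (r_2 − r_1²) / (1 − r_1²)
r_1² = (-0.59)² = 0.3481
Numerator = 0.365 − 0.3481 = 0.0169; denominator = 1 − 0.3481 = 0.6519
φ_{22} = 0.0169 / 0.6519 = 0.026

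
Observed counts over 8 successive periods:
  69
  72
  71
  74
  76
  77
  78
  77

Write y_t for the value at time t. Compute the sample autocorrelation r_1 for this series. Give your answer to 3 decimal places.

0.595

Mean ȳ = (69 + 72 + 71 + 74 + 76 + 77 + 78 + 77)/8 = 74.2500
Deviations from mean: -5.2500, -2.2500, -3.2500, -0.2500, 1.7500, 2.7500, 3.7500, 2.7500
Σ(y_t−ȳ)(y_{t+1}−ȳ) = (11.8125) + (7.3125) + (0.8125) + (-0.4375) + (4.8125) + (10.3125) + (10.3125) = 44.9375
Denominator Σ(y_t−ȳ)² = 75.5000
r_1 = 44.9375 / 75.5000 = 0.595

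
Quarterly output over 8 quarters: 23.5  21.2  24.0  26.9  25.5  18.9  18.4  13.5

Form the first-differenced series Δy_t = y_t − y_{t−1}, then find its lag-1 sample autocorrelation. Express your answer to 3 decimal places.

0.085

First differences Δy: -2.3, 2.8, 2.9, -1.4, -6.6, -0.5, -4.9
Mean of differences = -1.4286
Numerator Σ(Δy_t−Δȳ)(Δy_{t+1}−Δȳ) = 6.5692
Denominator Σ(Δy_t−Δȳ)² = 77.0343
r_1(Δy) = 6.5692 / 77.0343 = 0.085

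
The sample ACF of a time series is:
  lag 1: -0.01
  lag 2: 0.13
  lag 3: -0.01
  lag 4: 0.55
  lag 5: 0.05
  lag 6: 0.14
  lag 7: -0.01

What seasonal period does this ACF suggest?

The largest autocorrelation is r_4 = 0.55; the remaining lags stay at or below 0.14.
The dominant spike at lag 4 indicates a seasonal period of 4.

4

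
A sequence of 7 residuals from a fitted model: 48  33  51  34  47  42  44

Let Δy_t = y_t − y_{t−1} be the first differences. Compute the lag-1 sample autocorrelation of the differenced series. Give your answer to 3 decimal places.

First differences Δy: -15, 18, -17, 13, -5, 2
Mean of differences = -0.6667
Numerator Σ(Δy_t−Δȳ)(Δy_{t+1}−Δȳ) = -866.4444
Denominator Σ(Δy_t−Δȳ)² = 1033.3333
r_1(Δy) = -866.4444 / 1033.3333 = -0.838

-0.838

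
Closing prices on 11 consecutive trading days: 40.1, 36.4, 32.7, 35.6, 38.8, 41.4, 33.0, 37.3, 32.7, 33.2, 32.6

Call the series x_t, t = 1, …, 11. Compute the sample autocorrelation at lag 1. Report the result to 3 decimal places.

0.089

Mean x̄ = (40.1 + 36.4 + 32.7 + 35.6 + 38.8 + 41.4 + 33.0 + 37.3 + 32.7 + 33.2 + 32.6)/11 = 35.8000
Numerator Σ_{t=1}^{10}(x_t−x̄)(x_{t+1}−x̄) = 9.3900
Denominator Σ(x_t−x̄)² = 105.5600
r_1 = 9.3900 / 105.5600 = 0.089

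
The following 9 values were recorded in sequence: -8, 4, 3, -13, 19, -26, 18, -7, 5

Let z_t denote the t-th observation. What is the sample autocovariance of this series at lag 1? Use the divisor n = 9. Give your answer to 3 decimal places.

-158.936

Mean z̄ = (-8 + 4 + 3 − 13 + 19 − 26 + 18 − 7 + 5)/9 = -0.5556
Σ_{t=1}^{8}(z_t−z̄)(z_{t+1}−z̄) = -1430.4198
γ_1 = -1430.4198 / 9 = -158.936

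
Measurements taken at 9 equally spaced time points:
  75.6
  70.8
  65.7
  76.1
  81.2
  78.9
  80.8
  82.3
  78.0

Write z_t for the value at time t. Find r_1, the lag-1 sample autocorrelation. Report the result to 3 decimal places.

0.535

Mean z̄ = (75.6 + 70.8 + 65.7 + 76.1 + 81.2 + 78.9 + 80.8 + 82.3 + 78.0)/9 = 76.6000
Numerator Σ_{t=1}^{8}(z_t−z̄)(z_{t+1}−z̄) = 124.3300
Denominator Σ(z_t−z̄)² = 232.2400
r_1 = 124.3300 / 232.2400 = 0.535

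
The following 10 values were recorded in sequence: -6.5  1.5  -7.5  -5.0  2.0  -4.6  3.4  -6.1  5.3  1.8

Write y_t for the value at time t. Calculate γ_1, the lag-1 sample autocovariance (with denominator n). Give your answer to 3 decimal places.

Mean ȳ = (-6.5 + 1.5 − 7.5 − 5.0 + 2.0 − 4.6 + 3.4 − 6.1 + 5.3 + 1.8)/10 = -1.5700
Σ_{t=1}^{9}(y_t−ȳ)(y_{t+1}−ȳ) = -81.6049
γ_1 = -81.6049 / 10 = -8.160

-8.160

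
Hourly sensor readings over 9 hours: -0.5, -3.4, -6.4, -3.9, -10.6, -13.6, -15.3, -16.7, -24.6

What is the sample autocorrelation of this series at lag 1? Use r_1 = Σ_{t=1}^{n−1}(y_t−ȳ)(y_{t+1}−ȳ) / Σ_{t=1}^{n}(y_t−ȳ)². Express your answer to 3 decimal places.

Mean ȳ = (-0.5 − 3.4 − 6.4 − 3.9 − 10.6 − 13.6 − 15.3 − 16.7 − 24.6)/9 = -10.5556
Numerator Σ_{t=1}^{8}(y_t−ȳ)(y_{t+1}−ȳ) = 259.0769
Denominator Σ(y_t−ȳ)² = 480.6622
r_1 = 259.0769 / 480.6622 = 0.539

0.539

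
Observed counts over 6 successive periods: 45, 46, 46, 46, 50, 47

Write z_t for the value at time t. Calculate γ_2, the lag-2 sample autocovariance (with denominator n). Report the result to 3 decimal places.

Mean z̄ = (45 + 46 + 46 + 46 + 50 + 47)/6 = 46.6667
Deviations: -1.6667, -0.6667, -0.6667, -0.6667, 3.3333, 0.3333
Σ_{t=1}^{4}(z_t−z̄)(z_{t+2}−z̄) = -0.8889
γ_2 = -0.8889 / 6 = -0.148

-0.148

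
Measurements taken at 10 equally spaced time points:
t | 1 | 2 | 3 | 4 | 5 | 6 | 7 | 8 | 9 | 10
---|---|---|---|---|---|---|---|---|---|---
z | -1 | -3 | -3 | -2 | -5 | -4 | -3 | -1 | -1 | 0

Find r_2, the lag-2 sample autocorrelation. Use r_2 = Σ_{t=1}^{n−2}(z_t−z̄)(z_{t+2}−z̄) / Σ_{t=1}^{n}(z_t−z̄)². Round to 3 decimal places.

Mean z̄ = (-1 − 3 − 3 − 2 − 5 − 4 − 3 − 1 − 1 + 0)/10 = -2.3000
Numerator Σ_{t=1}^{8}(z_t−z̄)(z_{t+2}−z̄) = 2.0200
Denominator Σ(z_t−z̄)² = 22.1000
r_2 = 2.0200 / 22.1000 = 0.091

0.091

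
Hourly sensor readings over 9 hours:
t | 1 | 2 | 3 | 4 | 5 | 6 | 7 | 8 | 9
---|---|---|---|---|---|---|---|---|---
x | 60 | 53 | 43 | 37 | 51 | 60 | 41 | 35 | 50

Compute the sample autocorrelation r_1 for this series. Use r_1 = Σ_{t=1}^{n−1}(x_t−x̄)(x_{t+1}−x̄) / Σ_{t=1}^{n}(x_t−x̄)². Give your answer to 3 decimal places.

Mean x̄ = (60 + 53 + 43 + 37 + 51 + 60 + 41 + 35 + 50)/9 = 47.7778
Numerator Σ_{t=1}^{8}(x_t−x̄)(x_{t+1}−x̄) = 70.3951
Denominator Σ(x_t−x̄)² = 689.5556
r_1 = 70.3951 / 689.5556 = 0.102

0.102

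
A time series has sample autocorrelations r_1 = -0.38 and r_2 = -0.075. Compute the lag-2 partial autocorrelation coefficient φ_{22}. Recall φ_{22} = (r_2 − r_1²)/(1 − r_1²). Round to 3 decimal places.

-0.256

φ_{22} = (r_2 − r_1²) / (1 − r_1²)
r_1² = (-0.38)² = 0.1444
Numerator = -0.075 − 0.1444 = -0.2194; denominator = 1 − 0.1444 = 0.8556
φ_{22} = -0.2194 / 0.8556 = -0.256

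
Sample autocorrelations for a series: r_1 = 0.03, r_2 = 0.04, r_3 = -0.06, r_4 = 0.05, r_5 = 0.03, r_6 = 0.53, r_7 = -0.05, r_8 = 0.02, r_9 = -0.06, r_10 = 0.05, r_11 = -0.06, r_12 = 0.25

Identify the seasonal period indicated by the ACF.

The largest autocorrelation is r_6 = 0.53, with a weaker echo at lag 12 (0.25); the remaining lags stay at or below 0.05.
The dominant spike at lag 6 indicates a seasonal period of 6.

6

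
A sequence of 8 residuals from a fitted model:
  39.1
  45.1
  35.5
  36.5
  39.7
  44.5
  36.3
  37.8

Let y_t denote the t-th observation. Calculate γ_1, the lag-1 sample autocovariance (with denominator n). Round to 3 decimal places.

-2.840

Mean ȳ = (39.1 + 45.1 + 35.5 + 36.5 + 39.7 + 44.5 + 36.3 + 37.8)/8 = 39.3125
Deviations: -0.2125, 5.7875, -3.8125, -2.8125, 0.3875, 5.1875, -3.0125, -1.5125
Σ_{t=1}^{7}(y_t−ȳ)(y_{t+1}−ȳ) = -22.7227
γ_1 = -22.7227 / 8 = -2.840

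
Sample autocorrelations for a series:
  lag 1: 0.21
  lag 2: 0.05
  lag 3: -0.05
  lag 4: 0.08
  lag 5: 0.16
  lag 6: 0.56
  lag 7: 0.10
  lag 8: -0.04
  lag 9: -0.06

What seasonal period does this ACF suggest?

The largest autocorrelation is r_6 = 0.56; the remaining lags stay at or below 0.21. The elevated value at lag 1 (0.21), dropping to 0.05 at lag 2, reflects decaying short-term dependence rather than seasonality.
The dominant spike at lag 6 indicates a seasonal period of 6.

6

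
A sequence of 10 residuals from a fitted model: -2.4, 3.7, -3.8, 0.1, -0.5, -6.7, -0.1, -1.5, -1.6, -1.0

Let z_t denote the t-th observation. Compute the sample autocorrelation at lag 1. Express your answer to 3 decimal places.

-0.478

Mean z̄ = (-2.4 + 3.7 − 3.8 + 0.1 − 0.5 − 6.7 − 0.1 − 1.5 − 1.6 − 1.0)/10 = -1.3800
Numerator Σ_{t=1}^{9}(z_t−z̄)(z_{t+1}−z̄) = -31.4564
Denominator Σ(z_t−z̄)² = 65.8160
r_1 = -31.4564 / 65.8160 = -0.478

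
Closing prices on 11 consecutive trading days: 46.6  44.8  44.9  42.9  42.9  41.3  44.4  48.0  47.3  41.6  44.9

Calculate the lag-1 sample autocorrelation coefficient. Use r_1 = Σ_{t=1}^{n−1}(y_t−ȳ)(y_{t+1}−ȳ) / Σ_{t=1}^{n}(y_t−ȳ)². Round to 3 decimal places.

Mean ȳ = (46.6 + 44.8 + 44.9 + 42.9 + 42.9 + 41.3 + 44.4 + 48.0 + 47.3 + 41.6 + 44.9)/11 = 44.5091
Numerator Σ_{t=1}^{10}(y_t−ȳ)(y_{t+1}−ȳ) = 8.3017
Denominator Σ(y_t−ȳ)² = 48.6891
r_1 = 8.3017 / 48.6891 = 0.171

0.171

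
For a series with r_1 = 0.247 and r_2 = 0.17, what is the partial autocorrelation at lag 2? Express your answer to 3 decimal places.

0.116

φ_{22} = (r_2 − r_1²) / (1 − r_1²)
r_1² = (0.247)² = 0.061009
Numerator = 0.17 − 0.0610 = 0.1090; denominator = 1 − 0.0610 = 0.9390
φ_{22} = 0.1090 / 0.9390 = 0.116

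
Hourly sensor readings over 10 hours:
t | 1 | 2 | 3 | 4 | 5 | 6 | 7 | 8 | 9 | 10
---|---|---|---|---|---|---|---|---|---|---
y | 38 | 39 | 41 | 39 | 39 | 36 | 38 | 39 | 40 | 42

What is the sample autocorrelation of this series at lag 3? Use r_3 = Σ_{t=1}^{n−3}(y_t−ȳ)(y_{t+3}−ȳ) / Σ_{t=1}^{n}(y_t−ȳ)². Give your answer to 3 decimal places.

-0.467

Mean ȳ = (38 + 39 + 41 + 39 + 39 + 36 + 38 + 39 + 40 + 42)/10 = 39.1000
Σ(y_t−ȳ)(y_{t+3}−ȳ) = (0.1100) + (0.0100) + (-5.8900) + (0.1100) + (0.0100) + (-2.7900) + (-3.1900) = -11.6300
Denominator Σ(y_t−ȳ)² = 24.9000
r_3 = -11.6300 / 24.9000 = -0.467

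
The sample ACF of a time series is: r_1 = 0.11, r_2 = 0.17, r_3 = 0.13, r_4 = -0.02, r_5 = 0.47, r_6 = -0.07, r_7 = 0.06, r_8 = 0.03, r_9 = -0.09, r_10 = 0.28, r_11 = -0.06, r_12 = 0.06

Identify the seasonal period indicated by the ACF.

5

The largest autocorrelation is r_5 = 0.47, with a weaker echo at lag 10 (0.28); the remaining lags stay at or below 0.17.
The dominant spike at lag 5 indicates a seasonal period of 5.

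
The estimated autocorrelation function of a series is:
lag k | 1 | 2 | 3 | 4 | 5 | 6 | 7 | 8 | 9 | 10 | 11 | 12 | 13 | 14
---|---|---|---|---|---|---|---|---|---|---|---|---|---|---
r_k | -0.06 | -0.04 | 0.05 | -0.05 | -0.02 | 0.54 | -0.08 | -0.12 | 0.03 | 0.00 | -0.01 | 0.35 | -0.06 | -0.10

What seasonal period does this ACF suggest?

6

The largest autocorrelation is r_6 = 0.54, with a weaker echo at lag 12 (0.35); the remaining lags stay at or below 0.05.
The dominant spike at lag 6 indicates a seasonal period of 6.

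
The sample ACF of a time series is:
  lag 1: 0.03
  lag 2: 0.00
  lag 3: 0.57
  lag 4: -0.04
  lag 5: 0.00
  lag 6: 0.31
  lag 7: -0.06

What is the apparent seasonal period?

3

The largest autocorrelation is r_3 = 0.57, with a weaker echo at lag 6 (0.31); the remaining lags stay at or below 0.03.
The dominant spike at lag 3 indicates a seasonal period of 3.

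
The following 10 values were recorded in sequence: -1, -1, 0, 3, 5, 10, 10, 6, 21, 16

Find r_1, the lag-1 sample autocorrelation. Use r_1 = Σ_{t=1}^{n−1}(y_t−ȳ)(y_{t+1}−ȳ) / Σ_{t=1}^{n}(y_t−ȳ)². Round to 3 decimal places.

Mean ȳ = (-1 − 1 + 0 + 3 + 5 + 10 + 10 + 6 + 21 + 16)/10 = 6.9000
Numerator Σ_{t=1}^{9}(y_t−ȳ)(y_{t+1}−ȳ) = 267.7900
Denominator Σ(y_t−ȳ)² = 492.9000
r_1 = 267.7900 / 492.9000 = 0.543

0.543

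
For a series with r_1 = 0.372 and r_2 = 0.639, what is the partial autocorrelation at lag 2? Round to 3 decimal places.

φ_{22} = (r_2 − r_1²) / (1 − r_1²)
r_1² = (0.372)² = 0.138384
Numerator = 0.639 − 0.1384 = 0.5006; denominator = 1 − 0.1384 = 0.8616
φ_{22} = 0.5006 / 0.8616 = 0.581

0.581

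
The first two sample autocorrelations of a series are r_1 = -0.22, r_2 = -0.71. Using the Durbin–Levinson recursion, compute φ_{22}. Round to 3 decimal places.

φ_{22} = (r_2 − r_1²) / (1 − r_1²)
r_1² = (-0.22)² = 0.0484
Numerator = -0.71 − 0.0484 = -0.7584; denominator = 1 − 0.0484 = 0.9516
φ_{22} = -0.7584 / 0.9516 = -0.797

-0.797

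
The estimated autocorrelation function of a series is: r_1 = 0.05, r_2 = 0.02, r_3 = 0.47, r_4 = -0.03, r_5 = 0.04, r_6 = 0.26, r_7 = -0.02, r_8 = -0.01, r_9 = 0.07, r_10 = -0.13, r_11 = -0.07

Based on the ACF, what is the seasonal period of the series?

3

The largest autocorrelation is r_3 = 0.47, with a weaker echo at lag 6 (0.26); the remaining lags stay at or below 0.07.
The dominant spike at lag 3 indicates a seasonal period of 3.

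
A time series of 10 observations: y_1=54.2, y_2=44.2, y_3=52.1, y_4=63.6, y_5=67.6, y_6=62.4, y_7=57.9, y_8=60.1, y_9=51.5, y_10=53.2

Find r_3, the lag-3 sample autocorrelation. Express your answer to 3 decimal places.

Mean ȳ = (54.2 + 44.2 + 52.1 + 63.6 + 67.6 + 62.4 + 57.9 + 60.1 + 51.5 + 53.2)/10 = 56.6800
Σ(y_t−ȳ)(y_{t+3}−ȳ) = (-17.1616) + (-136.2816) + (-26.1976) + (8.4424) + (37.3464) + (-29.6296) + (-4.2456) = -167.7272
Denominator Σ(y_t−ȳ)² = 434.8560
r_3 = -167.7272 / 434.8560 = -0.386

-0.386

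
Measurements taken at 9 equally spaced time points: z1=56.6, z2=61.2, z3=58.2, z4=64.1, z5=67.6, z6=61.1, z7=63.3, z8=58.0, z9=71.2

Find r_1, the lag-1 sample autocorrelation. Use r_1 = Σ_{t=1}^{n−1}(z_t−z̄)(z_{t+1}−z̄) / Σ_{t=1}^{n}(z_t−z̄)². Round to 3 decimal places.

-0.203

Mean z̄ = (56.6 + 61.2 + 58.2 + 64.1 + 67.6 + 61.1 + 63.3 + 58.0 + 71.2)/9 = 62.3667
Numerator Σ_{t=1}^{8}(z_t−z̄)(z_{t+1}−z̄) = -37.0211
Denominator Σ(z_t−z̄)² = 181.9400
r_1 = -37.0211 / 181.9400 = -0.203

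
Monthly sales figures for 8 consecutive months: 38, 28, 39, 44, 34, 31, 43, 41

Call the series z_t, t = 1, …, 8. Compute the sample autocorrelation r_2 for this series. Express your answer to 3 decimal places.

Mean z̄ = (38 + 28 + 39 + 44 + 34 + 31 + 43 + 41)/8 = 37.2500
Numerator Σ_{t=1}^{6}(z_t−z̄)(z_{t+2}−z̄) = -151.1250
Denominator Σ(z_t−z̄)² = 231.5000
r_2 = -151.1250 / 231.5000 = -0.653

-0.653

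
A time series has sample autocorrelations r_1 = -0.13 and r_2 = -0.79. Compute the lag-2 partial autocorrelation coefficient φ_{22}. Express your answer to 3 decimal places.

φ_{22} = (r_2 − r_1²) / (1 − r_1²)
r_1² = (-0.13)² = 0.0169
Numerator = -0.79 − 0.0169 = -0.8069; denominator = 1 − 0.0169 = 0.9831
φ_{22} = -0.8069 / 0.9831 = -0.821

-0.821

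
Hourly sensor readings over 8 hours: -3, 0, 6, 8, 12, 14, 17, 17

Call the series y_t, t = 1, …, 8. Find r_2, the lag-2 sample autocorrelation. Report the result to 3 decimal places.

Mean ȳ = (-3 + 0 + 6 + 8 + 12 + 14 + 17 + 17)/8 = 8.8750
Deviations from mean: -11.8750, -8.8750, -2.8750, -0.8750, 3.1250, 5.1250, 8.1250, 8.1250
Σ(y_t−ȳ)(y_{t+2}−ȳ) = (34.1406) + (7.7656) + (-8.9844) + (-4.4844) + (25.3906) + (41.6406) = 95.4688
Denominator Σ(y_t−ȳ)² = 396.8750
r_2 = 95.4688 / 396.8750 = 0.241

0.241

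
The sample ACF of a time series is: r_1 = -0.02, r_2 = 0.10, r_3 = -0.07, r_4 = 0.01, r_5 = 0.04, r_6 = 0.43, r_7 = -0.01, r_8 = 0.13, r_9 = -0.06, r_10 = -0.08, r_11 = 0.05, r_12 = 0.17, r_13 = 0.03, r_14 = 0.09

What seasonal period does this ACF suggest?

The largest autocorrelation is r_6 = 0.43, with a weaker echo at lag 12 (0.17); the remaining lags stay at or below 0.13.
The dominant spike at lag 6 indicates a seasonal period of 6.

6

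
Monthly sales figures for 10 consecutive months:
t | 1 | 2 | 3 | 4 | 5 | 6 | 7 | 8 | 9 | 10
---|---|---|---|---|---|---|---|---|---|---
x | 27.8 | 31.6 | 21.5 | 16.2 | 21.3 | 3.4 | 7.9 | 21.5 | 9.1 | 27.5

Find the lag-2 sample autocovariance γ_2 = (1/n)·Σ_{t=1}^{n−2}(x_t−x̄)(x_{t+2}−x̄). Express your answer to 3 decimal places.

9.778

Mean x̄ = (27.8 + 31.6 + 21.5 + 16.2 + 21.3 + 3.4 + 7.9 + 21.5 + 9.1 + 27.5)/10 = 18.7800
Σ_{t=1}^{8}(x_t−x̄)(x_{t+2}−x̄) = 97.7792
γ_2 = 97.7792 / 10 = 9.778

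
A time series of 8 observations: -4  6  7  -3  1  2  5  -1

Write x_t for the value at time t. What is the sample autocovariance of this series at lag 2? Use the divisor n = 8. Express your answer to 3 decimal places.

-7.332

Mean x̄ = (-4 + 6 + 7 − 3 + 1 + 2 + 5 − 1)/8 = 1.6250
Deviations: -5.6250, 4.3750, 5.3750, -4.6250, -0.6250, 0.3750, 3.3750, -2.6250
Σ_{t=1}^{6}(x_t−x̄)(x_{t+2}−x̄) = -58.6563
γ_2 = -58.6563 / 8 = -7.332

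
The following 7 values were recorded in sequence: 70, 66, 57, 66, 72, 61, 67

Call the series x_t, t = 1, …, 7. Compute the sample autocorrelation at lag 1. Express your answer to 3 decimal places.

Mean x̄ = (70 + 66 + 57 + 66 + 72 + 61 + 67)/7 = 65.5714
Deviations from mean: 4.4286, 0.4286, -8.5714, 0.4286, 6.4286, -4.5714, 1.4286
Numerator Σ_{t=1}^{6}(x_t−x̄)(x_{t+1}−x̄) = -38.6122
Denominator Σ(x_t−x̄)² = 157.7143
r_1 = -38.6122 / 157.7143 = -0.245

-0.245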